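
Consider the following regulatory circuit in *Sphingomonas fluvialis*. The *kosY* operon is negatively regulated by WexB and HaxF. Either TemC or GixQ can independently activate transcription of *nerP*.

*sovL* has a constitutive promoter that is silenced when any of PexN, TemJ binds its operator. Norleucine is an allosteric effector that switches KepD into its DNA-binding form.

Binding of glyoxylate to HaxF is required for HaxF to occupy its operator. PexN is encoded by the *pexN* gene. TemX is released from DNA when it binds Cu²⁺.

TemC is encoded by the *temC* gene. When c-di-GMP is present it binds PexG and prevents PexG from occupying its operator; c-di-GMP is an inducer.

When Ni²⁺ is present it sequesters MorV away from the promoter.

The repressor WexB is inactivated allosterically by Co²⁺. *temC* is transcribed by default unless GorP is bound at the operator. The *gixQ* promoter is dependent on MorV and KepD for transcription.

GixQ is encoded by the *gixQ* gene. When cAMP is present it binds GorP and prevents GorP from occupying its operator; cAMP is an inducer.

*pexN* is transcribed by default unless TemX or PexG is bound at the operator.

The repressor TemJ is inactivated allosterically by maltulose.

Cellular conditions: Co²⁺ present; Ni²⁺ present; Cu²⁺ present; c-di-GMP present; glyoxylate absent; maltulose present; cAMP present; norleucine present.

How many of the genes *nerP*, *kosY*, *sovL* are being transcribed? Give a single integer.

2

cAMP is present, so GorP is inactive.
With no repressor bound, *temC* is transcribed.
So TemC is produced and active.
Ni²⁺ is present, so MorV is inactive.
Norleucine is present, so KepD is active.
Required activator MorV is absent, so *gixQ* is not transcribed.
So GixQ is not produced.
Activator TemC is present, so *nerP* is transcribed.
→ *nerP* is ON.
Co²⁺ is present, so WexB is inactive.
Glyoxylate is absent, so HaxF is inactive.
With no repressor bound, *kosY* is transcribed.
→ *kosY* is ON.
Cu²⁺ is present, so TemX is inactive.
c-di-GMP is present, so PexG is inactive.
With no repressor bound, *pexN* is transcribed.
So PexN is produced and active.
Maltulose is present, so TemJ is inactive.
With repressor PexN bound, *sovL* is not transcribed.
→ *sovL* is OFF.
2 of the 3 genes are transcribed.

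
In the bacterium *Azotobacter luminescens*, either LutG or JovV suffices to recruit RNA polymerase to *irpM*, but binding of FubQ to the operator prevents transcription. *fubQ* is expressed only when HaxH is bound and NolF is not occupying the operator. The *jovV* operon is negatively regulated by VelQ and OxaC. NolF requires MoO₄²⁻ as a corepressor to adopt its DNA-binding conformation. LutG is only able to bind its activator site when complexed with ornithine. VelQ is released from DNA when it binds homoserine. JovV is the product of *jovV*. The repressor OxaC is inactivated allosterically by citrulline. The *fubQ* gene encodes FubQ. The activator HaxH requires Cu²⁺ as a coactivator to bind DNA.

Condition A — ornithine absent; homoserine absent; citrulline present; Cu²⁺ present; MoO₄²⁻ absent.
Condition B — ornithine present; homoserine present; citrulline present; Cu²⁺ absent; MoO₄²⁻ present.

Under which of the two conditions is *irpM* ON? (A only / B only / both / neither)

Condition A:
Ornithine is absent, so LutG is inactive.
Homoserine is absent, so VelQ is active.
Citrulline is present, so OxaC is inactive.
With repressor VelQ bound, *jovV* is not transcribed.
So JovV is not produced.
Cu²⁺ is present, so HaxH is active.
MoO₄²⁻ is absent, so NolF is inactive.
No repressor is bound and HaxH is active, so *fubQ* is transcribed.
So FubQ is produced and active.
With repressor FubQ bound, *irpM* is not transcribed.
→ *irpM* is OFF in A.
Condition B:
Ornithine is present, so LutG is active.
Homoserine is present, so VelQ is inactive.
Citrulline is present, so OxaC is inactive.
With no repressor bound, *jovV* is transcribed.
So JovV is produced and active.
Cu²⁺ is absent, so HaxH is inactive.
MoO₄²⁻ is present, so NolF is active.
With repressor NolF bound, *fubQ* is not transcribed.
So FubQ is not produced.
Activator LutG is present, so *irpM* is transcribed.
→ *irpM* is ON in B.

B only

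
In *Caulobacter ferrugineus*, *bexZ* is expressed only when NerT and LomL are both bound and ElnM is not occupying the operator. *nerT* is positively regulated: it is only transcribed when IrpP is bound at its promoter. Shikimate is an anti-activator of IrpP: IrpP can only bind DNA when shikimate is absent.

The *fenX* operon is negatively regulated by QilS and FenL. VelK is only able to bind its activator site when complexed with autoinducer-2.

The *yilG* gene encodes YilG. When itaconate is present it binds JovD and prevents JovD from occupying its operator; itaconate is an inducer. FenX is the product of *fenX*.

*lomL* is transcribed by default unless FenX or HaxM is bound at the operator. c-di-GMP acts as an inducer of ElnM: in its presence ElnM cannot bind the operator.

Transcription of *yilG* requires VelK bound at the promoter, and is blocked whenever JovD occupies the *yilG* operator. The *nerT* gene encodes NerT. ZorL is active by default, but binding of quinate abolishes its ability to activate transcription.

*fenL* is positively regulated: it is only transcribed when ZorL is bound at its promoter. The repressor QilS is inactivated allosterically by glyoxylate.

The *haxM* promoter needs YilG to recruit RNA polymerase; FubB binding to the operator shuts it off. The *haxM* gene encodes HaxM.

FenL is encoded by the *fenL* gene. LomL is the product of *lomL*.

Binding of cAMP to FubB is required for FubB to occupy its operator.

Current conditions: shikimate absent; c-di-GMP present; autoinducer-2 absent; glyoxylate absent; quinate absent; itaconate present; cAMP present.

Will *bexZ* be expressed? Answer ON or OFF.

ON

c-di-GMP is present, so ElnM is inactive.
Shikimate is absent, so IrpP is active.
No repressor is bound and IrpP is active, so *nerT* is transcribed.
So NerT is produced and active.
Glyoxylate is absent, so QilS is active.
Quinate is absent, so ZorL is active.
No repressor is bound and ZorL is active, so *fenL* is transcribed.
So FenL is produced and active.
With repressor QilS bound, *fenX* is not transcribed.
So FenX is not produced.
Autoinducer-2 is absent, so VelK is inactive.
Itaconate is present, so JovD is inactive.
Required activator VelK is absent, so *yilG* is not transcribed.
So YilG is not produced.
cAMP is present, so FubB is active.
With repressor FubB bound, *haxM* is not transcribed.
So HaxM is not produced.
With no repressor bound, *lomL* is transcribed.
So LomL is produced and active.
No repressor is bound and NerT and LomL are active, so *bexZ* is transcribed.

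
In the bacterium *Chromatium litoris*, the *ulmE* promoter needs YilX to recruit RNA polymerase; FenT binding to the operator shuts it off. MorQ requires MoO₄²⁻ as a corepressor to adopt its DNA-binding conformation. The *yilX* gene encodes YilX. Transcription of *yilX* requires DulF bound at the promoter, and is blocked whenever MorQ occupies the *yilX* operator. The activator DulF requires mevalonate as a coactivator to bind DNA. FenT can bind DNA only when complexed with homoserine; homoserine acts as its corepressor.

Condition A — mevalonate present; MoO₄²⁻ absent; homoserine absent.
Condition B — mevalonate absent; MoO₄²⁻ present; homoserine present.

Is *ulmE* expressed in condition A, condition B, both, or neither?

A only

Condition A:
Mevalonate is present, so DulF is active.
MoO₄²⁻ is absent, so MorQ is inactive.
No repressor is bound and DulF is active, so *yilX* is transcribed.
So YilX is produced and active.
Homoserine is absent, so FenT is inactive.
No repressor is bound and YilX is active, so *ulmE* is transcribed.
→ *ulmE* is ON in A.
Condition B:
Mevalonate is absent, so DulF is inactive.
MoO₄²⁻ is present, so MorQ is active.
With repressor MorQ bound, *yilX* is not transcribed.
So YilX is not produced.
Homoserine is present, so FenT is active.
With repressor FenT bound, *ulmE* is not transcribed.
→ *ulmE* is OFF in B.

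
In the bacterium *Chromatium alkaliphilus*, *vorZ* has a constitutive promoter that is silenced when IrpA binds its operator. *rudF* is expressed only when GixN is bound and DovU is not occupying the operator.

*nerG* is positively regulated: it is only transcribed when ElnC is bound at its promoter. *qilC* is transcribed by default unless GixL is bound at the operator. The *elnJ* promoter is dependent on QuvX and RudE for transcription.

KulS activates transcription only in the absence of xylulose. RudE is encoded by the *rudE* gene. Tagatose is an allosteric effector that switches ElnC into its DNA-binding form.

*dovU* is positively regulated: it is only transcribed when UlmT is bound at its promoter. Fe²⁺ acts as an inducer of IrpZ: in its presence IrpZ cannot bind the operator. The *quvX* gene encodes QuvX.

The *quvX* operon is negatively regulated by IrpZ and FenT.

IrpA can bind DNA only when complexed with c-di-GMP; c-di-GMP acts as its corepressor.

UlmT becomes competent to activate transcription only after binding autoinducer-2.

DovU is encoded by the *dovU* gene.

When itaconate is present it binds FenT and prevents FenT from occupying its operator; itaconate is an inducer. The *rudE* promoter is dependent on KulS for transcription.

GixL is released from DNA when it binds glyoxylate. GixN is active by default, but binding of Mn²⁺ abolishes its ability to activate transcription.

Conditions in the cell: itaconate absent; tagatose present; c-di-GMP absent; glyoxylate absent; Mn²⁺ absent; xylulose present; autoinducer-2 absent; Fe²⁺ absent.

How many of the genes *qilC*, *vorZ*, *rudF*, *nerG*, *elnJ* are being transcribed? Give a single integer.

3

Glyoxylate is absent, so GixL is active.
With repressor GixL bound, *qilC* is not transcribed.
→ *qilC* is OFF.
c-di-GMP is absent, so IrpA is inactive.
With no repressor bound, *vorZ* is transcribed.
→ *vorZ* is ON.
Autoinducer-2 is absent, so UlmT is inactive.
Required activator UlmT is absent, so *dovU* is not transcribed.
So DovU is not produced.
Mn²⁺ is absent, so GixN is active.
No repressor is bound and GixN is active, so *rudF* is transcribed.
→ *rudF* is ON.
Tagatose is present, so ElnC is active.
No repressor is bound and ElnC is active, so *nerG* is transcribed.
→ *nerG* is ON.
Fe²⁺ is absent, so IrpZ is active.
Itaconate is absent, so FenT is active.
With repressor IrpZ bound, *quvX* is not transcribed.
So QuvX is not produced.
Xylulose is present, so KulS is inactive.
Required activator KulS is absent, so *rudE* is not transcribed.
So RudE is not produced.
Required activator QuvX is absent, so *elnJ* is not transcribed.
→ *elnJ* is OFF.
3 of the 5 genes are transcribed.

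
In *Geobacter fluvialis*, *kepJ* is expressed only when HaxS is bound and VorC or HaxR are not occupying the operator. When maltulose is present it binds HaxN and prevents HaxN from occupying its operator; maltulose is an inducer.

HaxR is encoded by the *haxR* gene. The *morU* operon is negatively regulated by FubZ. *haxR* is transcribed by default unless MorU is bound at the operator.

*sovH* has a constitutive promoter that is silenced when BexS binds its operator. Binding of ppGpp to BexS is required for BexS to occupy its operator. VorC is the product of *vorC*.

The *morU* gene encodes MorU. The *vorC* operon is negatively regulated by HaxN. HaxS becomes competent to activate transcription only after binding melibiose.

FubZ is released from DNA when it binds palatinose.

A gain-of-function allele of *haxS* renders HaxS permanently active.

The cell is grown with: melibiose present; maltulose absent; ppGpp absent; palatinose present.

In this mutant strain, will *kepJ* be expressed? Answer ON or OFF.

ON

Maltulose is absent, so HaxN is active.
With repressor HaxN bound, *vorC* is not transcribed.
So VorC is not produced.
HaxS is constitutively active in this strain.
Palatinose is present, so FubZ is inactive.
With no repressor bound, *morU* is transcribed.
So MorU is produced and active.
With repressor MorU bound, *haxR* is not transcribed.
So HaxR is not produced.
No repressor is bound and HaxS is active, so *kepJ* is transcribed.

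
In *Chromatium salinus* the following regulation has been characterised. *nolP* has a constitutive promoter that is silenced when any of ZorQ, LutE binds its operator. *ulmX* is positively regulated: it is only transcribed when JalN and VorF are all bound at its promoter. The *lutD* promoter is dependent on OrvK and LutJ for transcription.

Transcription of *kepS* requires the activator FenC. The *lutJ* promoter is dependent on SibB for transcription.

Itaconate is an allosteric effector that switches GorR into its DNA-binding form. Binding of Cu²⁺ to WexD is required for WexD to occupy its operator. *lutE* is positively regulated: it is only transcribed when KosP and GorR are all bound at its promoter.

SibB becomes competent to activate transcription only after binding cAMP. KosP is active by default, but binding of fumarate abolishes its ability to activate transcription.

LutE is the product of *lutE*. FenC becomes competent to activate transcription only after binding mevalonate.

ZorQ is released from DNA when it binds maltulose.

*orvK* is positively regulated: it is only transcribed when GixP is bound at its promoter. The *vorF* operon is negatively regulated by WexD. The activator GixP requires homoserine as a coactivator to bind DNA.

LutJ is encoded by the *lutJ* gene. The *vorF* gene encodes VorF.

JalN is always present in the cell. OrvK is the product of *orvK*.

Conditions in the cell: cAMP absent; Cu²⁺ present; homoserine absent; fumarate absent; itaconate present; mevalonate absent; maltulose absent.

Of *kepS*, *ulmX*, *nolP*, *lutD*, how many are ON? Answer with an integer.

0

Mevalonate is absent, so FenC is inactive.
Required activator FenC is absent, so *kepS* is not transcribed.
→ *kepS* is OFF.
JalN is produced constitutively and is active.
Cu²⁺ is present, so WexD is active.
With repressor WexD bound, *vorF* is not transcribed.
So VorF is not produced.
Required activator VorF is absent, so *ulmX* is not transcribed.
→ *ulmX* is OFF.
Maltulose is absent, so ZorQ is active.
Fumarate is absent, so KosP is active.
Itaconate is present, so GorR is active.
No repressor is bound and KosP and GorR are active, so *lutE* is transcribed.
So LutE is produced and active.
With repressor ZorQ bound, *nolP* is not transcribed.
→ *nolP* is OFF.
Homoserine is absent, so GixP is inactive.
Required activator GixP is absent, so *orvK* is not transcribed.
So OrvK is not produced.
cAMP is absent, so SibB is inactive.
Required activator SibB is absent, so *lutJ* is not transcribed.
So LutJ is not produced.
Required activator OrvK is absent, so *lutD* is not transcribed.
→ *lutD* is OFF.
0 of the 4 genes are transcribed.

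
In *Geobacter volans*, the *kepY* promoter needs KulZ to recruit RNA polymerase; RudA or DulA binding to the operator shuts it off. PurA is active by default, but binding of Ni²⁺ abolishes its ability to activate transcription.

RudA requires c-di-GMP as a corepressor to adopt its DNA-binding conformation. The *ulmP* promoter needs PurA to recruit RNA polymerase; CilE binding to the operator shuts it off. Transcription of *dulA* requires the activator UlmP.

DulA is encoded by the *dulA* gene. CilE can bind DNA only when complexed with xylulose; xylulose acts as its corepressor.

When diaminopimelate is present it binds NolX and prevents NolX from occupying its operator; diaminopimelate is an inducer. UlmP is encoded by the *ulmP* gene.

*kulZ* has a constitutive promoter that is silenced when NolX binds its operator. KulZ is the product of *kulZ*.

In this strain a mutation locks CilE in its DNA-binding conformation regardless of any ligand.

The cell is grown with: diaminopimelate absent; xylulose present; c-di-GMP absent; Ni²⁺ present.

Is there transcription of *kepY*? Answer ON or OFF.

OFF

c-di-GMP is absent, so RudA is inactive.
Ni²⁺ is present, so PurA is inactive.
CilE is constitutively active in this strain.
With repressor CilE bound, *ulmP* is not transcribed.
So UlmP is not produced.
Required activator UlmP is absent, so *dulA* is not transcribed.
So DulA is not produced.
Diaminopimelate is absent, so NolX is active.
With repressor NolX bound, *kulZ* is not transcribed.
So KulZ is not produced.
Required activator KulZ is absent, so *kepY* is not transcribed.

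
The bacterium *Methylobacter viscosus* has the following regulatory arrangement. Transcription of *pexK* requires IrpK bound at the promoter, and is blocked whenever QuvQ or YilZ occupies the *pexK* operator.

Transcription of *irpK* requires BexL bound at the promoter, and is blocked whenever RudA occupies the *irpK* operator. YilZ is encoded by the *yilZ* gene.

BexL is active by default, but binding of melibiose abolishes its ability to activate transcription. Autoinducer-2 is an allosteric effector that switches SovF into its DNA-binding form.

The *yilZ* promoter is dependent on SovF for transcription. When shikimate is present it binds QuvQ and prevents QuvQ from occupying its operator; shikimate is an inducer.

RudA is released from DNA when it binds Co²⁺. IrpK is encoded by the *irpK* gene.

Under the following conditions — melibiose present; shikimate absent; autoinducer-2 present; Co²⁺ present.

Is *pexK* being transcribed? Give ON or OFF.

OFF

Shikimate is absent, so QuvQ is active.
Melibiose is present, so BexL is inactive.
Co²⁺ is present, so RudA is inactive.
Required activator BexL is absent, so *irpK* is not transcribed.
So IrpK is not produced.
Autoinducer-2 is present, so SovF is active.
No repressor is bound and SovF is active, so *yilZ* is transcribed.
So YilZ is produced and active.
With repressor QuvQ bound, *pexK* is not transcribed.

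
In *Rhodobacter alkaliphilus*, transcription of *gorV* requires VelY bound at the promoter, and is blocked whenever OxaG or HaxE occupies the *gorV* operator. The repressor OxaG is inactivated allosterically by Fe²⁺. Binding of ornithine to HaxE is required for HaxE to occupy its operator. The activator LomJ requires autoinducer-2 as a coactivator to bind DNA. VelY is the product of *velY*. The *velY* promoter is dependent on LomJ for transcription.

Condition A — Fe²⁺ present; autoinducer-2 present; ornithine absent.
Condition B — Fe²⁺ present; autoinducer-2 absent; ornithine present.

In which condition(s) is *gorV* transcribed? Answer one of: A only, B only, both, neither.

Condition A:
Fe²⁺ is present, so OxaG is inactive.
Autoinducer-2 is present, so LomJ is active.
No repressor is bound and LomJ is active, so *velY* is transcribed.
So VelY is produced and active.
Ornithine is absent, so HaxE is inactive.
No repressor is bound and VelY is active, so *gorV* is transcribed.
→ *gorV* is ON in A.
Condition B:
Fe²⁺ is present, so OxaG is inactive.
Autoinducer-2 is absent, so LomJ is inactive.
Required activator LomJ is absent, so *velY* is not transcribed.
So VelY is not produced.
Ornithine is present, so HaxE is active.
With repressor HaxE bound, *gorV* is not transcribed.
→ *gorV* is OFF in B.

A only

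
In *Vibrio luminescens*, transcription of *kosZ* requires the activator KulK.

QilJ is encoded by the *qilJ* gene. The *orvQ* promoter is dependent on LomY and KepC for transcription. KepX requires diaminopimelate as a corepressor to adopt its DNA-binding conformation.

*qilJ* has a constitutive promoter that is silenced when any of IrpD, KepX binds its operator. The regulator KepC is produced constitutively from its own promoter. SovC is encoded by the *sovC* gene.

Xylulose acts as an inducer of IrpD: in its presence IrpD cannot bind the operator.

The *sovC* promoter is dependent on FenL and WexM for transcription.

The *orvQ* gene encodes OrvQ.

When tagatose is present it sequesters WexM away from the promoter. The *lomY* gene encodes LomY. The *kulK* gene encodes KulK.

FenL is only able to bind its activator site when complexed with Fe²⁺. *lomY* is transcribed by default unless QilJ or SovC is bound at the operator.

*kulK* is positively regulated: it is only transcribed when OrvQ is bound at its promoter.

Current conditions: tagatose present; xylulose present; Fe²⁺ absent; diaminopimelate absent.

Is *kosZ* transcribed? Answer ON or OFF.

OFF

Xylulose is present, so IrpD is inactive.
Diaminopimelate is absent, so KepX is inactive.
With no repressor bound, *qilJ* is transcribed.
So QilJ is produced and active.
Fe²⁺ is absent, so FenL is inactive.
Tagatose is present, so WexM is inactive.
Required activator FenL is absent, so *sovC* is not transcribed.
So SovC is not produced.
With repressor QilJ bound, *lomY* is not transcribed.
So LomY is not produced.
KepC is produced constitutively and is active.
Required activator LomY is absent, so *orvQ* is not transcribed.
So OrvQ is not produced.
Required activator OrvQ is absent, so *kulK* is not transcribed.
So KulK is not produced.
Required activator KulK is absent, so *kosZ* is not transcribed.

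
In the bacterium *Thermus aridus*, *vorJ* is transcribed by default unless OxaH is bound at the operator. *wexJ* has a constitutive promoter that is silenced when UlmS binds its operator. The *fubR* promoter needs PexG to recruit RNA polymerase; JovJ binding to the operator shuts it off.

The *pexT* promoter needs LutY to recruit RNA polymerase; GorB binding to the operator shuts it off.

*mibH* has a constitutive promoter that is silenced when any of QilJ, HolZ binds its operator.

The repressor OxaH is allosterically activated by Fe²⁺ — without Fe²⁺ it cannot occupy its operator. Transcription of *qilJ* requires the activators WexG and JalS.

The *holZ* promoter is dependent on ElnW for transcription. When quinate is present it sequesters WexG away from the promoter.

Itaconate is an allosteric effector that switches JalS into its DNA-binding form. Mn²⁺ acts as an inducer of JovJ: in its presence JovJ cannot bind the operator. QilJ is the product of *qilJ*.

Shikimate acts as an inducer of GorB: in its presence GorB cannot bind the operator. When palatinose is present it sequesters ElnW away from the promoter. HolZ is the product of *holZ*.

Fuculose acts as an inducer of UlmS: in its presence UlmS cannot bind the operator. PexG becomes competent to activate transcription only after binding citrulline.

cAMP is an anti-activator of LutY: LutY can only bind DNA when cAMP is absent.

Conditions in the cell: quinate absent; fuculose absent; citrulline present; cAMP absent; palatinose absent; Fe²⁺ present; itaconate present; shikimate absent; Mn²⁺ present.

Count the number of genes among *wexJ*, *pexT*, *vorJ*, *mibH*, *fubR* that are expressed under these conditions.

1

Fuculose is absent, so UlmS is active.
With repressor UlmS bound, *wexJ* is not transcribed.
→ *wexJ* is OFF.
Shikimate is absent, so GorB is active.
cAMP is absent, so LutY is active.
With repressor GorB bound, *pexT* is not transcribed.
→ *pexT* is OFF.
Fe²⁺ is present, so OxaH is active.
With repressor OxaH bound, *vorJ* is not transcribed.
→ *vorJ* is OFF.
Quinate is absent, so WexG is active.
Itaconate is present, so JalS is active.
No repressor is bound and WexG and JalS are active, so *qilJ* is transcribed.
So QilJ is produced and active.
Palatinose is absent, so ElnW is active.
No repressor is bound and ElnW is active, so *holZ* is transcribed.
So HolZ is produced and active.
With repressor QilJ bound, *mibH* is not transcribed.
→ *mibH* is OFF.
Citrulline is present, so PexG is active.
Mn²⁺ is present, so JovJ is inactive.
No repressor is bound and PexG is active, so *fubR* is transcribed.
→ *fubR* is ON.
1 of the 5 genes is transcribed.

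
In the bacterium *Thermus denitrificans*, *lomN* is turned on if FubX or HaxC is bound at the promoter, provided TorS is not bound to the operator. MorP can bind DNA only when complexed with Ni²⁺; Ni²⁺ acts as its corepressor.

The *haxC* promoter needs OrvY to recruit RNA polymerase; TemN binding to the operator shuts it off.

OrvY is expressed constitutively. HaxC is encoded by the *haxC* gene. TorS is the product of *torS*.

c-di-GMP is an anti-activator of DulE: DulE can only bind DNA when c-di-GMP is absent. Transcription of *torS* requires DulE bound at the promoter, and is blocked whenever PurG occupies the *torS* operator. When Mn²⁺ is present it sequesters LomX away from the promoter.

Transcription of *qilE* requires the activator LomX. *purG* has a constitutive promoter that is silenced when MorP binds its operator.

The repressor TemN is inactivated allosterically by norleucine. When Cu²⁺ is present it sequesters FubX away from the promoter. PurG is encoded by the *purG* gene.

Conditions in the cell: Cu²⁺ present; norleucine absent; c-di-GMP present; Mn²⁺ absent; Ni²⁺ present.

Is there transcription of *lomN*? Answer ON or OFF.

OFF

Ni²⁺ is present, so MorP is active.
With repressor MorP bound, *purG* is not transcribed.
So PurG is not produced.
c-di-GMP is present, so DulE is inactive.
Required activator DulE is absent, so *torS* is not transcribed.
So TorS is not produced.
Cu²⁺ is present, so FubX is inactive.
OrvY is produced constitutively and is active.
Norleucine is absent, so TemN is active.
With repressor TemN bound, *haxC* is not transcribed.
So HaxC is not produced.
No activator is available at the *lomN* promoter, so *lomN* is not transcribed.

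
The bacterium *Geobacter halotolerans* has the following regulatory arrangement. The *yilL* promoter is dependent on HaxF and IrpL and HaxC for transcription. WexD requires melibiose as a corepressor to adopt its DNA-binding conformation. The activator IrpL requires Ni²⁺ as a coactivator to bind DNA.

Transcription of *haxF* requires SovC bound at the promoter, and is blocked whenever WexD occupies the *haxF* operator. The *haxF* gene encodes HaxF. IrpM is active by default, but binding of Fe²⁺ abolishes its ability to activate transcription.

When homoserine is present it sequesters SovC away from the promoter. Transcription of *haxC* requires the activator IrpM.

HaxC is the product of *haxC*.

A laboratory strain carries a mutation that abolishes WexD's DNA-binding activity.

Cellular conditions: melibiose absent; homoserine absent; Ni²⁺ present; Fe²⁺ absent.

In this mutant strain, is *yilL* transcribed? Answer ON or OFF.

WexD is non-functional in this strain, so it has no effect.
Homoserine is absent, so SovC is active.
No repressor is bound and SovC is active, so *haxF* is transcribed.
So HaxF is produced and active.
Ni²⁺ is present, so IrpL is active.
Fe²⁺ is absent, so IrpM is active.
No repressor is bound and IrpM is active, so *haxC* is transcribed.
So HaxC is produced and active.
No repressor is bound and HaxF and IrpL and HaxC are active, so *yilL* is transcribed.

ON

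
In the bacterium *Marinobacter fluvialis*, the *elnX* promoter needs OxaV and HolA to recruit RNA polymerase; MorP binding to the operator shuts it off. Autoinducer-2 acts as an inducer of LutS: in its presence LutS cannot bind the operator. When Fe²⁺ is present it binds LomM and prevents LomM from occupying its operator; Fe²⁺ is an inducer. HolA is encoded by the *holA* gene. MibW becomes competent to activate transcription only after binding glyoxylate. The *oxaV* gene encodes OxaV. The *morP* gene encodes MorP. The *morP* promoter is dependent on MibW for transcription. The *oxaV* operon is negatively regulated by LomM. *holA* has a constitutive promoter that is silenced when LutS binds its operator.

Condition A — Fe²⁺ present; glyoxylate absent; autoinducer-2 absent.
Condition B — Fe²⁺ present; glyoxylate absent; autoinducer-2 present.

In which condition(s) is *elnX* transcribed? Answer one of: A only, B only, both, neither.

B only

Condition A:
Fe²⁺ is present, so LomM is inactive.
With no repressor bound, *oxaV* is transcribed.
So OxaV is produced and active.
Glyoxylate is absent, so MibW is inactive.
Required activator MibW is absent, so *morP* is not transcribed.
So MorP is not produced.
Autoinducer-2 is absent, so LutS is active.
With repressor LutS bound, *holA* is not transcribed.
So HolA is not produced.
Required activator HolA is absent, so *elnX* is not transcribed.
→ *elnX* is OFF in A.
Condition B:
Fe²⁺ is present, so LomM is inactive.
With no repressor bound, *oxaV* is transcribed.
So OxaV is produced and active.
Glyoxylate is absent, so MibW is inactive.
Required activator MibW is absent, so *morP* is not transcribed.
So MorP is not produced.
Autoinducer-2 is present, so LutS is inactive.
With no repressor bound, *holA* is transcribed.
So HolA is produced and active.
No repressor is bound and OxaV and HolA are active, so *elnX* is transcribed.
→ *elnX* is ON in B.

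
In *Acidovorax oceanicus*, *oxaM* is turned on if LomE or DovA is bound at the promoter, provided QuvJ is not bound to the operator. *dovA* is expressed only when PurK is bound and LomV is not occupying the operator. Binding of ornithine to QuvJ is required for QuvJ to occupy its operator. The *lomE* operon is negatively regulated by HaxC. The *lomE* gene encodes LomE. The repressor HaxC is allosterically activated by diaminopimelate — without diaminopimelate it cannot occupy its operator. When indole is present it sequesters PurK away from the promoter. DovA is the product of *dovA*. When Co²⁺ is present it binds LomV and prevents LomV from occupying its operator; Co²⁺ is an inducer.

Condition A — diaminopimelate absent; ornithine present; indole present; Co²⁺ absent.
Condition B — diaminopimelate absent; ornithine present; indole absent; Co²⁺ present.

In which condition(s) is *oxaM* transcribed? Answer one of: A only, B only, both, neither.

Condition A:
Diaminopimelate is absent, so HaxC is inactive.
With no repressor bound, *lomE* is transcribed.
So LomE is produced and active.
Ornithine is present, so QuvJ is active.
Indole is present, so PurK is inactive.
Co²⁺ is absent, so LomV is active.
With repressor LomV bound, *dovA* is not transcribed.
So DovA is not produced.
With repressor QuvJ bound, *oxaM* is not transcribed.
→ *oxaM* is OFF in A.
Condition B:
Diaminopimelate is absent, so HaxC is inactive.
With no repressor bound, *lomE* is transcribed.
So LomE is produced and active.
Ornithine is present, so QuvJ is active.
Indole is absent, so PurK is active.
Co²⁺ is present, so LomV is inactive.
No repressor is bound and PurK is active, so *dovA* is transcribed.
So DovA is produced and active.
With repressor QuvJ bound, *oxaM* is not transcribed.
→ *oxaM* is OFF in B.

neither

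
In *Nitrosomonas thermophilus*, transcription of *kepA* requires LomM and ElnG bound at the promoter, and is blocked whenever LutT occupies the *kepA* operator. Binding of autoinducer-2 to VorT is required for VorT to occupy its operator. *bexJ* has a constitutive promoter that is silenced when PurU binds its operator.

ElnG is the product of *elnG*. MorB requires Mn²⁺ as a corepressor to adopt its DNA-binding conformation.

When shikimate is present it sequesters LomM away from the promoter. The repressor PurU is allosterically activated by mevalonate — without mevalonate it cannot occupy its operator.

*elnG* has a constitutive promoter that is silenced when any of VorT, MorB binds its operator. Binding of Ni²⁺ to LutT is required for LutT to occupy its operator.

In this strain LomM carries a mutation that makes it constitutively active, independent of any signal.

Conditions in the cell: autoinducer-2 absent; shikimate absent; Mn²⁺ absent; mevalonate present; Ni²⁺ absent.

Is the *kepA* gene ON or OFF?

ON

LomM is constitutively active in this strain.
Ni²⁺ is absent, so LutT is inactive.
Autoinducer-2 is absent, so VorT is inactive.
Mn²⁺ is absent, so MorB is inactive.
With no repressor bound, *elnG* is transcribed.
So ElnG is produced and active.
No repressor is bound and LomM and ElnG are active, so *kepA* is transcribed.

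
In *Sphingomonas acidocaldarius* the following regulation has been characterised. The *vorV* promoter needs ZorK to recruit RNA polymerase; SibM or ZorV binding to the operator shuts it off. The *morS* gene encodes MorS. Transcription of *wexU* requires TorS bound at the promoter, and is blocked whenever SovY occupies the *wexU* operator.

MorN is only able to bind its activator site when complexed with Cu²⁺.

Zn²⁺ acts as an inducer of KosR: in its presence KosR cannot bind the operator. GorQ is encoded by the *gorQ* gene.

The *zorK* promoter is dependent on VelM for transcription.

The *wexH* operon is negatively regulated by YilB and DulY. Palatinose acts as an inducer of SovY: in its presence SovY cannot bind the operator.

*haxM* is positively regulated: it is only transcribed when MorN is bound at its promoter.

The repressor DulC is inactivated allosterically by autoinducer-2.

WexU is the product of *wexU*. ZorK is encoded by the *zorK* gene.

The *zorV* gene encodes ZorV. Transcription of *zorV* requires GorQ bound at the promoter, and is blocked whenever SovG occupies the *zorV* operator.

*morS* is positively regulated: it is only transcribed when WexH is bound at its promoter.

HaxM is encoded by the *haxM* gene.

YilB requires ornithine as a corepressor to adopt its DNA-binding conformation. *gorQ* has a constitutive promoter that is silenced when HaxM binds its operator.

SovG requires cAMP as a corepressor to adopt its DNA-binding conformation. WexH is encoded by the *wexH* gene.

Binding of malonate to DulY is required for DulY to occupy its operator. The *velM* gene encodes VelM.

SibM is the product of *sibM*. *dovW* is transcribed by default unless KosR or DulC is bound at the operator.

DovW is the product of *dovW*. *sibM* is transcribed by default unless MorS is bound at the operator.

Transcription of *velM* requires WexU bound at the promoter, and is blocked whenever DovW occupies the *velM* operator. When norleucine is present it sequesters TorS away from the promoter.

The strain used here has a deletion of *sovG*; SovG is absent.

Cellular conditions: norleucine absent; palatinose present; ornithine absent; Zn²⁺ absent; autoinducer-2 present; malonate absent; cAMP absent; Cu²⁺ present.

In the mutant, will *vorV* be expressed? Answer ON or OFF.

ON

Ornithine is absent, so YilB is inactive.
Malonate is absent, so DulY is inactive.
With no repressor bound, *wexH* is transcribed.
So WexH is produced and active.
No repressor is bound and WexH is active, so *morS* is transcribed.
So MorS is produced and active.
With repressor MorS bound, *sibM* is not transcribed.
So SibM is not produced.
Cu²⁺ is present, so MorN is active.
No repressor is bound and MorN is active, so *haxM* is transcribed.
So HaxM is produced and active.
With repressor HaxM bound, *gorQ* is not transcribed.
So GorQ is not produced.
SovG is non-functional in this strain, so it has no effect.
Required activator GorQ is absent, so *zorV* is not transcribed.
So ZorV is not produced.
Zn²⁺ is absent, so KosR is active.
Autoinducer-2 is present, so DulC is inactive.
With repressor KosR bound, *dovW* is not transcribed.
So DovW is not produced.
Norleucine is absent, so TorS is active.
Palatinose is present, so SovY is inactive.
No repressor is bound and TorS is active, so *wexU* is transcribed.
So WexU is produced and active.
No repressor is bound and WexU is active, so *velM* is transcribed.
So VelM is produced and active.
No repressor is bound and VelM is active, so *zorK* is transcribed.
So ZorK is produced and active.
No repressor is bound and ZorK is active, so *vorV* is transcribed.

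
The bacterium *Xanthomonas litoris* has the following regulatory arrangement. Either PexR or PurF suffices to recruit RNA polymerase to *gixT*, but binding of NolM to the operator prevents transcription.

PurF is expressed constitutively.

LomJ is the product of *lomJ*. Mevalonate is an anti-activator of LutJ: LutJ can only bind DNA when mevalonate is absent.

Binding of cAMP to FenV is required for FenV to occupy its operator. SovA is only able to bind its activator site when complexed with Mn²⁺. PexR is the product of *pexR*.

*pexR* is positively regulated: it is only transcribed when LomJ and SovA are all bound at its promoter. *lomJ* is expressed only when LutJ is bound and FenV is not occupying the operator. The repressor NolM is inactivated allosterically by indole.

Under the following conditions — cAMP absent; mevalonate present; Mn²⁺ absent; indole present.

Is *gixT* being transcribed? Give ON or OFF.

Mevalonate is present, so LutJ is inactive.
cAMP is absent, so FenV is inactive.
Required activator LutJ is absent, so *lomJ* is not transcribed.
So LomJ is not produced.
Mn²⁺ is absent, so SovA is inactive.
Required activator LomJ is absent, so *pexR* is not transcribed.
So PexR is not produced.
PurF is produced constitutively and is active.
Indole is present, so NolM is inactive.
Activator PurF is present, so *gixT* is transcribed.

ON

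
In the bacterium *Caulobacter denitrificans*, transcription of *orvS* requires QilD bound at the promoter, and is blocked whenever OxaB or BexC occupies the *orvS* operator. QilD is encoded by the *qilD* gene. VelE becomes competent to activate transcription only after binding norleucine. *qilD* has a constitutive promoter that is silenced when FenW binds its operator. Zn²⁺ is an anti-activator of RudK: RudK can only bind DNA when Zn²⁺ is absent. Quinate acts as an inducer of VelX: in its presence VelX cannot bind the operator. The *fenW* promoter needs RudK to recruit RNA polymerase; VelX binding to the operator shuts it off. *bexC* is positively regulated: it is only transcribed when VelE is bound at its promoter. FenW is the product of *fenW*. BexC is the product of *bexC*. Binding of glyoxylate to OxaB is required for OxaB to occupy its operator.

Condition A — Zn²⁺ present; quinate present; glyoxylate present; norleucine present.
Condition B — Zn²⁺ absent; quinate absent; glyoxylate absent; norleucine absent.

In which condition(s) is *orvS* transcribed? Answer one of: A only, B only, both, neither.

Condition A:
Zn²⁺ is present, so RudK is inactive.
Quinate is present, so VelX is inactive.
Required activator RudK is absent, so *fenW* is not transcribed.
So FenW is not produced.
With no repressor bound, *qilD* is transcribed.
So QilD is produced and active.
Glyoxylate is present, so OxaB is active.
Norleucine is present, so VelE is active.
No repressor is bound and VelE is active, so *bexC* is transcribed.
So BexC is produced and active.
With repressor OxaB bound, *orvS* is not transcribed.
→ *orvS* is OFF in A.
Condition B:
Zn²⁺ is absent, so RudK is active.
Quinate is absent, so VelX is active.
With repressor VelX bound, *fenW* is not transcribed.
So FenW is not produced.
With no repressor bound, *qilD* is transcribed.
So QilD is produced and active.
Glyoxylate is absent, so OxaB is inactive.
Norleucine is absent, so VelE is inactive.
Required activator VelE is absent, so *bexC* is not transcribed.
So BexC is not produced.
No repressor is bound and QilD is active, so *orvS* is transcribed.
→ *orvS* is ON in B.

B only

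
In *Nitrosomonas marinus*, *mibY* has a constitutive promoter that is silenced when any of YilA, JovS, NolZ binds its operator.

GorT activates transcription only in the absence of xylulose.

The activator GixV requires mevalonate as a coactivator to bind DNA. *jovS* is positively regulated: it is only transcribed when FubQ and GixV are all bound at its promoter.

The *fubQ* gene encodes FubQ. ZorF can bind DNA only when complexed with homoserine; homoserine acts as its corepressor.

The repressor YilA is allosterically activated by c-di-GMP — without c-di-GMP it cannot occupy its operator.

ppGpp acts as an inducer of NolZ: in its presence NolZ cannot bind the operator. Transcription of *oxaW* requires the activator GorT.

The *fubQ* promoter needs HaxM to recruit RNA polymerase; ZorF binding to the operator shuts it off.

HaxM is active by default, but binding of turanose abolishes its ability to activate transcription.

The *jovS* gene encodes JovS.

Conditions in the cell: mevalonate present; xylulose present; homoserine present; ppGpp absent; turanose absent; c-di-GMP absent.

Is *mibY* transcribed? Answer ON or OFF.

OFF

c-di-GMP is absent, so YilA is inactive.
Turanose is absent, so HaxM is active.
Homoserine is present, so ZorF is active.
With repressor ZorF bound, *fubQ* is not transcribed.
So FubQ is not produced.
Mevalonate is present, so GixV is active.
Required activator FubQ is absent, so *jovS* is not transcribed.
So JovS is not produced.
ppGpp is absent, so NolZ is active.
With repressor NolZ bound, *mibY* is not transcribed.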